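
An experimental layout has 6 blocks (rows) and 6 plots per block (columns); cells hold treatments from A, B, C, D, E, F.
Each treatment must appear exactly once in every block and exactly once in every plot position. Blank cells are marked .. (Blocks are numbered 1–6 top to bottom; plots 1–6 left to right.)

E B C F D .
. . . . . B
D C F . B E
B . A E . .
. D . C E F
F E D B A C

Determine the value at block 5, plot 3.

Block 5 already has {C, D, E, F} and plot 3 already has {A, C, D, F}, so block 5, plot 3 must be B.

B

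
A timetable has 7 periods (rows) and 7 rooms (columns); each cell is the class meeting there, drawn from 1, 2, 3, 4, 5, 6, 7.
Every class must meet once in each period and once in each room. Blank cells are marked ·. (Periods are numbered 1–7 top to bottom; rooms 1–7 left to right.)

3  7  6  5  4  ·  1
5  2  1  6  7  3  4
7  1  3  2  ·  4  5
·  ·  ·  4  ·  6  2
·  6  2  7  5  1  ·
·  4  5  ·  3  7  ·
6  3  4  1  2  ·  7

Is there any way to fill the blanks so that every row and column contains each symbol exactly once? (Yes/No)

No

Period 6, room 4: period 6 together with room 4 already contain {1, 2, 3, 4, 5, 6, 7} — every symbol — so nothing can go there. The grid has no valid completion.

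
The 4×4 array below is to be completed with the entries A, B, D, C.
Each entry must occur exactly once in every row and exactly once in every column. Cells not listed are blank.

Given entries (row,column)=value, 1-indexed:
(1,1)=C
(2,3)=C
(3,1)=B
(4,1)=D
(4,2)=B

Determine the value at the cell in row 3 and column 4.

A

Row 2, column 1: row 2 has {C} and column 1 has {B, D, C}, leaving only A.
Row 2, column 2: row 2 has {A, C} and column 2 has {B}, leaving only D.
Row 1, column 2: row 1 has {C} and column 2 has {B, D}, leaving only A.
Row 2, column 4: row 2 has {A, D, C} and column 4 has {}, leaving only B.
Row 1, column 4: row 1 has {A, C} and column 4 has {B}, leaving only D.
Row 1, column 3: row 1 has {A, D, C} and column 3 has {C}, leaving only B.
Row 3, column 2: row 3 has {B} and column 2 has {A, B, D}, leaving only C.
Row 3 already has {B, C} and column 4 already has {B, D}, so row 3, column 4 must be A.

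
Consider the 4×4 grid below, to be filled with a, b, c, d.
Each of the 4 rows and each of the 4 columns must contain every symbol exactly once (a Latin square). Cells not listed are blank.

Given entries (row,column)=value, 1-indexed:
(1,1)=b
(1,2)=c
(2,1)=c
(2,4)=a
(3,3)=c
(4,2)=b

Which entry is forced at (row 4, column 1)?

a

Row 1, column 4: row 1 has {b, c} and column 4 has {a}, leaving only d.
Row 1, column 3: row 1 has {b, c, d} and column 3 has {c}, leaving only a.
Row 2, column 2: row 2 has {a, c} and column 2 has {b, c}, leaving only d.
Row 2, column 3: row 2 has {a, c, d} and column 3 has {a, c}, leaving only b.
Row 3, column 2: row 3 has {c} and column 2 has {b, c, d}, leaving only a.
Row 3, column 1: row 3 has {a, c} and column 1 has {b, c}, leaving only d.
Row 4 already has {b} and column 1 already has {b, c, d}, so row 4, column 1 must be a.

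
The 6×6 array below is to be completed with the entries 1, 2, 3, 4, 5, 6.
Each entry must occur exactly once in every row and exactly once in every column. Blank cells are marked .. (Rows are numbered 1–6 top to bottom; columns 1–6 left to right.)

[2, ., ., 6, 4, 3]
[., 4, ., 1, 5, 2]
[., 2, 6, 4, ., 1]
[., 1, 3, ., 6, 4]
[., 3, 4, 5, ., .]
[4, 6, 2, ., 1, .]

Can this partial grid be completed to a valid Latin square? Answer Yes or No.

No

Row 2, column 3: row 2 together with column 3 already contain {1, 2, 3, 4, 5, 6} — every symbol — so nothing can go there. The grid has no valid completion.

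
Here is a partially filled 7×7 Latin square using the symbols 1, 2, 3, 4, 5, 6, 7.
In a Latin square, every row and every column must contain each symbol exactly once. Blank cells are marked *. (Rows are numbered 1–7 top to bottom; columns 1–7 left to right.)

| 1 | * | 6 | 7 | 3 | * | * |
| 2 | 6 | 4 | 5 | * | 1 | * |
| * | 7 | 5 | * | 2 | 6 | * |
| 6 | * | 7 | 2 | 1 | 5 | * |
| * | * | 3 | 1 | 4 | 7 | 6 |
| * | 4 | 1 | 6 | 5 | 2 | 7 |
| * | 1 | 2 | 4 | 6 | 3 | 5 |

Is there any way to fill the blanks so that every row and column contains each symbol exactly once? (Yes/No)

No row or column among the givens repeats a symbol, and propagating forced cells runs into no contradiction.
One valid completion exists (for instance, 1 5 6 7 3 4 2 / 2 6 4 5 7 1 3 / 4 7 5 3 2 6 1 / 6 3 7 2 1 5 4 / 5 2 3 1 4 7 6 / 3 4 1 6 5 2 7 / 7 1 2 4 6 3 5).

Yes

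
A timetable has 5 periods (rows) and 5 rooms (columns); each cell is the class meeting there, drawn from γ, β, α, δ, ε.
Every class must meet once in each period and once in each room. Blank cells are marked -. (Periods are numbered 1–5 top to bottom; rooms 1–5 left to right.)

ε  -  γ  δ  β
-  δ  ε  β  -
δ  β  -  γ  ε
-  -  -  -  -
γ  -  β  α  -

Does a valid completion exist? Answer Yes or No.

No period or room among the givens repeats a symbol, and propagating forced cells runs into no contradiction.
One valid completion exists (for instance, ε α γ δ β / α δ ε β γ / δ β α γ ε / β γ δ ε α / γ ε β α δ).

Yes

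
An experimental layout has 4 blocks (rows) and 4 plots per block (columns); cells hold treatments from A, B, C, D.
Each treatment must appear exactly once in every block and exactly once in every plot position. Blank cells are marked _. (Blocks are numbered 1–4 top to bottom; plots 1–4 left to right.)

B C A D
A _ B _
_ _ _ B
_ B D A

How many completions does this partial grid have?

1

Block 2, plot 2: eliminating its block and plot leaves {D}.
Block 2, plot 4: eliminating its block and plot leaves {C}.
Block 3, plot 1: eliminating its block and plot leaves {C, D}.
Block 3, plot 2: eliminating its block and plot leaves {A, D}.
Block 3, plot 3: eliminating its block and plot leaves {C}.
Block 4, plot 1: eliminating its block and plot leaves {C}.
Only one assignment across all blanks avoids any block or plot repeat, giving 1 completion.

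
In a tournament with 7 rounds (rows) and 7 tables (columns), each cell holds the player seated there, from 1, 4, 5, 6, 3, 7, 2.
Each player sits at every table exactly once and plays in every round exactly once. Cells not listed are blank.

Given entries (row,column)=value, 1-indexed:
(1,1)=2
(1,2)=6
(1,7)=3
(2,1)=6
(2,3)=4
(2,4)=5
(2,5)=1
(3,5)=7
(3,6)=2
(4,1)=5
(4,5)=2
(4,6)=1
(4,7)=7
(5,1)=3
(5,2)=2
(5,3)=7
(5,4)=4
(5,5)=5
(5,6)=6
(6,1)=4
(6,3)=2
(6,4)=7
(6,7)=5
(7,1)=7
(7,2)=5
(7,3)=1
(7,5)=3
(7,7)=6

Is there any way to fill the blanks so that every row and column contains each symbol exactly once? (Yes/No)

Round 1, table 3: round 1 has {6, 3, 2} and table 3 has {1, 4, 7, 2}, so it must be 5.
Round 1, table 4: round 1 has {5, 6, 3, 2} and table 4 has {4, 5, 7}, so it must be 1.
Round 1, table 5: round 1 has {1, 5, 6, 3, 2} and table 5 has {1, 5, 3, 7, 2}, so it must be 4.
Round 1, table 6: round 1 has {1, 4, 5, 6, 3, 2} and table 6 has {1, 6, 2}, so it must be 7.
Round 2, table 6: round 2 has {1, 4, 5, 6} and table 6 has {1, 6, 7, 2}, so it must be 3.
Now round 6, table 6: round 6 together with table 6 already contain {1, 4, 5, 6, 3, 7, 2} — every symbol — so nothing can go there. The grid has no valid completion.

No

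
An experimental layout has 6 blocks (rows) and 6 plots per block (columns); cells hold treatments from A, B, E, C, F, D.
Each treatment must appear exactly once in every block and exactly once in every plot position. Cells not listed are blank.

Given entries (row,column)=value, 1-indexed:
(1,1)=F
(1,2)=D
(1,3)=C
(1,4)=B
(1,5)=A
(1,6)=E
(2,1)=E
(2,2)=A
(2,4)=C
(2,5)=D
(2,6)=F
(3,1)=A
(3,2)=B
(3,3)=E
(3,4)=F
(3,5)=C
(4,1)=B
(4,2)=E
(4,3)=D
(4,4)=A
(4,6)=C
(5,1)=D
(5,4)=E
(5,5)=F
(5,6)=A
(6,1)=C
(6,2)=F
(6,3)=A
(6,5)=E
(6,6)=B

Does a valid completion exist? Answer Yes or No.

No

Block 4, plot 5: block 4 together with plot 5 already contain {A, B, E, C, F, D} — every symbol — so nothing can go there. The grid has no valid completion.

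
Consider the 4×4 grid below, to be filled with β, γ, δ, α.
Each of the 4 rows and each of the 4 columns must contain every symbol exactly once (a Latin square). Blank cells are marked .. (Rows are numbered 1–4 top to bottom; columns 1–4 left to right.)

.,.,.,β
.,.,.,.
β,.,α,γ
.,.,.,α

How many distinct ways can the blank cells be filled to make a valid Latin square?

4

Row 1, column 1: eliminating its row and column leaves {γ, δ, α}.
Row 1, column 2: eliminating its row and column leaves {γ, δ, α}.
Row 1, column 3: eliminating its row and column leaves {γ, δ}.
Row 2, column 1: eliminating its row and column leaves {γ, δ, α}.
Row 2, column 2: eliminating its row and column leaves {β, γ, δ, α}.
Row 2, column 3: eliminating its row and column leaves {β, γ, δ}.
Row 2, column 4: eliminating its row and column leaves {δ}.
Row 3, column 2: eliminating its row and column leaves {δ}.
Row 4, column 1: eliminating its row and column leaves {γ, δ}.
Row 4, column 2: eliminating its row and column leaves {β, γ, δ}.
Row 4, column 3: eliminating its row and column leaves {β, γ, δ}.
Enumerating the assignments across these blanks that avoid any row or column repeat gives 4 completions.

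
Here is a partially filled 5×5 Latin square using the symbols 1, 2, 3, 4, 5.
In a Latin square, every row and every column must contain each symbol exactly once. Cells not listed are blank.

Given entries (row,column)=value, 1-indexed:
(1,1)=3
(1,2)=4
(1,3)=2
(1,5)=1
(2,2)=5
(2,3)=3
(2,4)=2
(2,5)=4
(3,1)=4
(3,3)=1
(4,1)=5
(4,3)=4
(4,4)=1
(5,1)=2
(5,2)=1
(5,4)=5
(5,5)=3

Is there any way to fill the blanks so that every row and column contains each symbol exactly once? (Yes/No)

No

Row 1, column 4: row 1 together with column 4 already contain {1, 2, 3, 4, 5} — every symbol — so nothing can go there. The grid has no valid completion.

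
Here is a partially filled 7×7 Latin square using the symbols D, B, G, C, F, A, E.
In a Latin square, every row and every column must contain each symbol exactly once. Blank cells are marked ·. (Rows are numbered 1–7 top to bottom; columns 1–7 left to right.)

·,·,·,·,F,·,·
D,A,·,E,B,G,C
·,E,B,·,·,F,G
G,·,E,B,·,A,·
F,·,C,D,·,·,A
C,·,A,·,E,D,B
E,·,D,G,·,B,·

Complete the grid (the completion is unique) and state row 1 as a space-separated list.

Row 1, column 3: row 1 has {F} and column 3 has {D, B, C, A, E}, leaving only G.
Row 2, column 3: row 2 has {D, B, G, C, A, E} and column 3 has {D, B, G, C, A, E}, leaving only F.
Row 3, column 1: row 3 has {B, G, F, E} and column 1 has {D, G, C, F, E}, leaving only A.
Row 1, column 1: row 1 has {G, F} and column 1 has {D, G, C, F, A, E}, leaving only B.
Row 3, column 4: row 3 has {B, G, F, A, E} and column 4 has {D, B, G, E}, leaving only C.
Row 1, column 4: row 1 has {B, G, F} and column 4 has {D, B, G, C, E}, leaving only A.
Row 3, column 5: row 3 has {B, G, C, F, A, E} and column 5 has {B, F, E}, leaving only D.
Row 4, column 5: row 4 has {B, G, A, E} and column 5 has {D, B, F, E}, leaving only C.
Row 5, column 5: row 5 has {D, C, F, A} and column 5 has {D, B, C, F, E}, leaving only G.
Row 5, column 2: row 5 has {D, G, C, F, A} and column 2 has {A, E}, leaving only B.
Row 5, column 6: row 5 has {D, B, G, C, F, A} and column 6 has {D, B, G, F, A}, leaving only E.
Row 1, column 6: row 1 has {B, G, F, A} and column 6 has {D, B, G, F, A, E}, leaving only C.
Row 1, column 2: row 1 has {B, G, C, F, A} and column 2 has {B, A, E}, leaving only D.
Row 1, column 7: row 1 has {D, B, G, C, F, A} and column 7 has {B, G, C, A}, leaving only E.
So row 1 reads: B D G A F C E.

B D G A F C E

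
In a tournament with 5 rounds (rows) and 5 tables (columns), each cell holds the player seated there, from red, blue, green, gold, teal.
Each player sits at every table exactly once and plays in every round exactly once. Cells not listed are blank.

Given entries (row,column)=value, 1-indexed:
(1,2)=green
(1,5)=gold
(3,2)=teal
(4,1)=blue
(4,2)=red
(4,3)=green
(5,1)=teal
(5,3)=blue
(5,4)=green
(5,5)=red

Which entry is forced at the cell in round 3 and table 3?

gold

Round 1, table 1: round 1 has {green, gold} and table 1 has {blue, teal}, leaving only red.
Round 1, table 3: round 1 has {red, green, gold} and table 3 has {blue, green}, leaving only teal.
Round 1, table 4: round 1 has {red, green, gold, teal} and table 4 has {green}, leaving only blue.
Round 4, table 5: round 4 has {red, blue, green} and table 5 has {red, gold}, leaving only teal.
Round 4, table 4: round 4 has {red, blue, green, teal} and table 4 has {blue, green}, leaving only gold.
Round 3, table 4: round 3 has {teal} and table 4 has {blue, green, gold}, leaving only red.
Round 3 already has {red, teal} and table 3 already has {blue, green, teal}, so round 3, table 3 must be gold.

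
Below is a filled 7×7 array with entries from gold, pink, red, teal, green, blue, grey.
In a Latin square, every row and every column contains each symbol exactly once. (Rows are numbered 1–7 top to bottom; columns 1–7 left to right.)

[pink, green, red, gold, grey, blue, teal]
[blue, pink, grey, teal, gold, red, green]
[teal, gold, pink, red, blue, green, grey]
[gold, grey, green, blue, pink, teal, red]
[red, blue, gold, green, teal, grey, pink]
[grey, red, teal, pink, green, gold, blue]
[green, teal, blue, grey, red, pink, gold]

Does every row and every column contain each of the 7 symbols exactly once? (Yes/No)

Each row is a permutation of the 7 symbols, and so is each column.

Yes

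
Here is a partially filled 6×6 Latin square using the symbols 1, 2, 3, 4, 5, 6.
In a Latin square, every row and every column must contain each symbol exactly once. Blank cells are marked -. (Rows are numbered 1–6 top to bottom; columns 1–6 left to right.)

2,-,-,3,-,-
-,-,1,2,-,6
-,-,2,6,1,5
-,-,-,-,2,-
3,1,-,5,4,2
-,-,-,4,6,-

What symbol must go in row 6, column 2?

2

Row 1, column 5: row 1 has {2, 3} and column 5 has {1, 2, 4, 6}, leaving only 5.
Row 2, column 5: row 2 has {1, 2, 6} and column 5 has {1, 2, 4, 5, 6}, leaving only 3.
Row 3, column 1: row 3 has {1, 2, 5, 6} and column 1 has {2, 3}, leaving only 4.
Row 2, column 1: row 2 has {1, 2, 3, 6} and column 1 has {2, 3, 4}, leaving only 5.
Row 2, column 2: row 2 has {1, 2, 3, 5, 6} and column 2 has {1}, leaving only 4.
Row 1, column 2: row 1 has {2, 3, 5} and column 2 has {1, 4}, leaving only 6.
Row 1, column 3: row 1 has {2, 3, 5, 6} and column 3 has {1, 2}, leaving only 4.
Row 1, column 6: row 1 has {2, 3, 4, 5, 6} and column 6 has {2, 5, 6}, leaving only 1.
Row 3, column 2: row 3 has {1, 2, 4, 5, 6} and column 2 has {1, 4, 6}, leaving only 3.
Row 4, column 2: row 4 has {2} and column 2 has {1, 3, 4, 6}, leaving only 5.
Row 6 already has {4, 6} and column 2 already has {1, 3, 4, 5, 6}, so row 6, column 2 must be 2.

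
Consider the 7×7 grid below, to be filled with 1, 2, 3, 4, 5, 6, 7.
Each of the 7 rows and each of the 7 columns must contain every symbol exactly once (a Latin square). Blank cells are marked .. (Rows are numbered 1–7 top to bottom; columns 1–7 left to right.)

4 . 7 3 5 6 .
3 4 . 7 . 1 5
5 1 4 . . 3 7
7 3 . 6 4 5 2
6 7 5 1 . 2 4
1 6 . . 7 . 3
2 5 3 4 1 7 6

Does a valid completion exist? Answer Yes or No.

Yes

No row or column among the givens repeats a symbol, and propagating forced cells runs into no contradiction.
One valid completion exists (for instance, 4 2 7 3 5 6 1 / 3 4 6 7 2 1 5 / 5 1 4 2 6 3 7 / 7 3 1 6 4 5 2 / 6 7 5 1 3 2 4 / 1 6 2 5 7 4 3 / 2 5 3 4 1 7 6).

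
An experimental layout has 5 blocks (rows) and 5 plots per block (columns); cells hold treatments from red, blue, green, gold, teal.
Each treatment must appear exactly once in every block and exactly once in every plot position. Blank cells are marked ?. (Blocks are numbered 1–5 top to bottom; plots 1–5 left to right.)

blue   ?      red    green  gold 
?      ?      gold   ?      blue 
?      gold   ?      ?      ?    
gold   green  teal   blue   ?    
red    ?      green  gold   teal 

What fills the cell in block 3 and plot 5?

green

Block 1, plot 2: block 1 has {red, blue, green, gold} and plot 2 has {green, gold}, leaving only teal.
Block 2, plot 2: block 2 has {blue, gold} and plot 2 has {green, gold, teal}, leaving only red.
Block 2, plot 4: block 2 has {red, blue, gold} and plot 4 has {blue, green, gold}, leaving only teal.
Block 2, plot 1: block 2 has {red, blue, gold, teal} and plot 1 has {red, blue, gold}, leaving only green.
Block 3, plot 1: block 3 has {gold} and plot 1 has {red, blue, green, gold}, leaving only teal.
Block 3, plot 3: block 3 has {gold, teal} and plot 3 has {red, green, gold, teal}, leaving only blue.
Block 3, plot 4: block 3 has {blue, gold, teal} and plot 4 has {blue, green, gold, teal}, leaving only red.
Block 3 already has {red, blue, gold, teal} and plot 5 already has {blue, gold, teal}, so block 3, plot 5 must be green.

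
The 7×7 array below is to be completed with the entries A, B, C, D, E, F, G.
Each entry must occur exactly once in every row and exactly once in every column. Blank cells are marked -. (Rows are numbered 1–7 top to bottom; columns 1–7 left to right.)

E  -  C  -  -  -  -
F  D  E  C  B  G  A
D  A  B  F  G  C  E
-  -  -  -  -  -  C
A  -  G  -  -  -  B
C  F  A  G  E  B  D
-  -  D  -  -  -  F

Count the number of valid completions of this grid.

Row 1, column 2: eliminating its row and column leaves {B, G}.
Row 1, column 4: eliminating its row and column leaves {A, B, D}.
Row 1, column 5: eliminating its row and column leaves {A, D, F}.
Row 1, column 6: eliminating its row and column leaves {A, D, F}.
Row 1, column 7: eliminating its row and column leaves {G}.
Row 4, column 1: eliminating its row and column leaves {B, G}.
Row 4, column 2: eliminating its row and column leaves {B, E, G}.
Row 4, column 3: eliminating its row and column leaves {F}.
Row 4, column 4: eliminating its row and column leaves {A, B, D, E}.
Row 4, column 5: eliminating its row and column leaves {A, D, F}.
Row 4, column 6: eliminating its row and column leaves {A, D, E, F}.
Row 5, column 2: eliminating its row and column leaves {C, E}.
Row 5, column 4: eliminating its row and column leaves {D, E}.
Row 5, column 5: eliminating its row and column leaves {C, D, F}.
Row 5, column 6: eliminating its row and column leaves {D, E, F}.
Row 7, column 1: eliminating its row and column leaves {B, G}.
Row 7, column 2: eliminating its row and column leaves {B, C, E, G}.
Row 7, column 4: eliminating its row and column leaves {A, B, E}.
Row 7, column 5: eliminating its row and column leaves {A, C}.
Row 7, column 6: eliminating its row and column leaves {A, E}.
Enumerating the assignments across these blanks that avoid any row or column repeat gives 8 completions.

8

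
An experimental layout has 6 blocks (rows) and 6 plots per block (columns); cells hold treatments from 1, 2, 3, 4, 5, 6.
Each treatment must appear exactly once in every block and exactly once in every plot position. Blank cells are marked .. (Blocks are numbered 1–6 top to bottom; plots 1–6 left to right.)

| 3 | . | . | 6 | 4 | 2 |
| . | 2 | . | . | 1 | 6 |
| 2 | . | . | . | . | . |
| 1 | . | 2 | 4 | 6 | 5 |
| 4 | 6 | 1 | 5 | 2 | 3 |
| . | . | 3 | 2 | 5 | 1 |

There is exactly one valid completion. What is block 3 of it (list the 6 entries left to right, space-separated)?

2 5 6 1 3 4

Block 3, plot 5: block 3 has {2} and plot 5 has {1, 2, 4, 5, 6}, leaving only 3.
Block 3, plot 4: block 3 has {2, 3} and plot 4 has {2, 4, 5, 6}, leaving only 1.
Block 3, plot 6: block 3 has {1, 2, 3} and plot 6 has {1, 2, 3, 5, 6}, leaving only 4.
Block 3, plot 2: block 3 has {1, 2, 3, 4} and plot 2 has {2, 6}, leaving only 5.
Block 3, plot 3: block 3 has {1, 2, 3, 4, 5} and plot 3 has {1, 2, 3}, leaving only 6.
So block 3 reads: 2 5 6 1 3 4.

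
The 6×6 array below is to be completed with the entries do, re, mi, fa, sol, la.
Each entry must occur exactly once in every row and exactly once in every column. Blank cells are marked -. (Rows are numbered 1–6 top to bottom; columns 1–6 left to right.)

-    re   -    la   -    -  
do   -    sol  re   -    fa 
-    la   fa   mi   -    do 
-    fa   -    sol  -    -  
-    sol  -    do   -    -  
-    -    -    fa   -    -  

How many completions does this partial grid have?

40

Row 1, column 1: eliminating its row and column leaves {mi, fa, sol}.
Row 1, column 3: eliminating its row and column leaves {do, mi}.
Row 1, column 5: eliminating its row and column leaves {do, mi, fa, sol}.
Row 1, column 6: eliminating its row and column leaves {mi, sol}.
Row 2, column 2: eliminating its row and column leaves {mi}.
Row 2, column 5: eliminating its row and column leaves {mi, la}.
Row 3, column 1: eliminating its row and column leaves {re, sol}.
Row 3, column 5: eliminating its row and column leaves {re, sol}.
Row 4, column 1: eliminating its row and column leaves {re, mi, la}.
Row 4, column 3: eliminating its row and column leaves {do, re, mi, la}.
Row 4, column 5: eliminating its row and column leaves {do, re, mi, la}.
Row 4, column 6: eliminating its row and column leaves {re, mi, la}.
Row 5, column 1: eliminating its row and column leaves {re, mi, fa, la}.
Row 5, column 3: eliminating its row and column leaves {re, mi, la}.
Row 5, column 5: eliminating its row and column leaves {re, mi, fa, la}.
Row 5, column 6: eliminating its row and column leaves {re, mi, la}.
Row 6, column 1: eliminating its row and column leaves {re, mi, sol, la}.
Row 6, column 2: eliminating its row and column leaves {do, mi}.
Row 6, column 3: eliminating its row and column leaves {do, re, mi, la}.
Row 6, column 5: eliminating its row and column leaves {do, re, mi, sol, la}.
Row 6, column 6: eliminating its row and column leaves {re, mi, sol, la}.
Enumerating the assignments across these blanks that avoid any row or column repeat gives 40 completions.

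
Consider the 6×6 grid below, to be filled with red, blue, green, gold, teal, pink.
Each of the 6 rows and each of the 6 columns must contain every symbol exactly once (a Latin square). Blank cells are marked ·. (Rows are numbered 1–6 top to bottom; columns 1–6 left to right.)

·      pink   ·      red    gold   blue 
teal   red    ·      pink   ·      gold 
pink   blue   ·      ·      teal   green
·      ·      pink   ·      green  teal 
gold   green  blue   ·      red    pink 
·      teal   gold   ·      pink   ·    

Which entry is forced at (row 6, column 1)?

Row 1, column 1: row 1 has {red, blue, gold, pink} and column 1 has {gold, teal, pink}, leaving only green.
Row 1, column 3: row 1 has {red, blue, green, gold, pink} and column 3 has {blue, gold, pink}, leaving only teal.
Row 2, column 3: row 2 has {red, gold, teal, pink} and column 3 has {blue, gold, teal, pink}, leaving only green.
Row 2, column 5: row 2 has {red, green, gold, teal, pink} and column 5 has {red, green, gold, teal, pink}, leaving only blue.
Row 3, column 3: row 3 has {blue, green, teal, pink} and column 3 has {blue, green, gold, teal, pink}, leaving only red.
Row 3, column 4: row 3 has {red, blue, green, teal, pink} and column 4 has {red, pink}, leaving only gold.
Row 4, column 2: row 4 has {green, teal, pink} and column 2 has {red, blue, green, teal, pink}, leaving only gold.
Row 4, column 4: row 4 has {green, gold, teal, pink} and column 4 has {red, gold, pink}, leaving only blue.
Row 4, column 1: row 4 has {blue, green, gold, teal, pink} and column 1 has {green, gold, teal, pink}, leaving only red.
Row 6 already has {gold, teal, pink} and column 1 already has {red, green, gold, teal, pink}, so row 6, column 1 must be blue.

blue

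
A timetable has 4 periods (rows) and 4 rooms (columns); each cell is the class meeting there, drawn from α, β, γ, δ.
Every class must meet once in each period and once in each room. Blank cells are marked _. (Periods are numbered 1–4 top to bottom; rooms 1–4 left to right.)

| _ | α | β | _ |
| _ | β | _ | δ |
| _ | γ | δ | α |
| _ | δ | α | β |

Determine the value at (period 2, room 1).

α

Period 1, room 4: period 1 has {α, β} and room 4 has {α, β, δ}, leaving only γ.
Period 1, room 1: period 1 has {α, β, γ} and room 1 has {}, leaving only δ.
Period 2, room 3: period 2 has {β, δ} and room 3 has {α, β, δ}, leaving only γ.
Period 2 already has {β, γ, δ} and room 1 already has {δ}, so period 2, room 1 must be α.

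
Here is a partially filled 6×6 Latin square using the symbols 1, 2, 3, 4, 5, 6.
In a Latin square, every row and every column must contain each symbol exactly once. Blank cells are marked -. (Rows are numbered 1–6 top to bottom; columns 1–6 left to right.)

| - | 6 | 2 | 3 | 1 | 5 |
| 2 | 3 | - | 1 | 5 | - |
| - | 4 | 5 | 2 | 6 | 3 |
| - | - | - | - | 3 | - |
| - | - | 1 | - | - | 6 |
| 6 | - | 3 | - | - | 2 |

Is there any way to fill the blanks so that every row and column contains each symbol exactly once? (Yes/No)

No row or column among the givens repeats a symbol, and propagating forced cells runs into no contradiction.
One valid completion exists (for instance, 4 6 2 3 1 5 / 2 3 6 1 5 4 / 1 4 5 2 6 3 / 5 2 4 6 3 1 / 3 5 1 4 2 6 / 6 1 3 5 4 2).

Yes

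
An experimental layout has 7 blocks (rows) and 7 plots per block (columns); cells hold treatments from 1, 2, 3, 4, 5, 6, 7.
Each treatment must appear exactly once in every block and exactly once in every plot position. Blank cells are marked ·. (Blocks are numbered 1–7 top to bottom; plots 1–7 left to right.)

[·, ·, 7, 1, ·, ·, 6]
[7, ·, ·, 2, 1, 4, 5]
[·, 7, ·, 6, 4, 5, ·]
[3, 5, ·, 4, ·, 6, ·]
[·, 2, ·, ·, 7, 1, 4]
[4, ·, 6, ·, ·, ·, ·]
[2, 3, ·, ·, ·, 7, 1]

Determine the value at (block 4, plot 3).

1

Block 1, plot 1: block 1 has {1, 6, 7} and plot 1 has {2, 3, 4, 7}, leaving only 5.
Block 1, plot 2: block 1 has {1, 5, 6, 7} and plot 2 has {2, 3, 5, 7}, leaving only 4.
Block 2, plot 2: block 2 has {1, 2, 4, 5, 7} and plot 2 has {2, 3, 4, 5, 7}, leaving only 6.
Block 2, plot 3: block 2 has {1, 2, 4, 5, 6, 7} and plot 3 has {6, 7}, leaving only 3.
Block 3, plot 1: block 3 has {4, 5, 6, 7} and plot 1 has {2, 3, 4, 5, 7}, leaving only 1.
Block 3, plot 3: block 3 has {1, 4, 5, 6, 7} and plot 3 has {3, 6, 7}, leaving only 2.
Block 4 already has {3, 4, 5, 6} and plot 3 already has {2, 3, 6, 7}, so block 4, plot 3 must be 1.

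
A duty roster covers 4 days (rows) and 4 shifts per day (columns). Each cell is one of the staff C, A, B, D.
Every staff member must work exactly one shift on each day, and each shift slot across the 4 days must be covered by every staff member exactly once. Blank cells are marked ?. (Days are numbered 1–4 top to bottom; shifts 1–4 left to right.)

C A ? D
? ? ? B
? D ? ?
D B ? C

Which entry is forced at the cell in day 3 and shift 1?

B

Day 1, shift 3: day 1 has {C, A, D} and shift 3 has {}, leaving only B.
Day 2, shift 1: day 2 has {B} and shift 1 has {C, D}, leaving only A.
Day 3 already has {D} and shift 1 already has {C, A, D}, so day 3, shift 1 must be B.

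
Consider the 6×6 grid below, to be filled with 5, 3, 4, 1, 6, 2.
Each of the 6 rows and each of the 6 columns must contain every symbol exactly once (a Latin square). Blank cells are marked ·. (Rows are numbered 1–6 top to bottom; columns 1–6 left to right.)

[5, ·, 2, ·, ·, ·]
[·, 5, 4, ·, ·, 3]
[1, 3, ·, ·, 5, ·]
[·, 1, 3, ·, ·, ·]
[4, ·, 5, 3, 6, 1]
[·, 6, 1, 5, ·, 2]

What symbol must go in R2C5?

Row 1, column 2: row 1 has {5, 2} and column 2 has {5, 3, 1, 6}, leaving only 4.
Row 1, column 6: row 1 has {5, 4, 2} and column 6 has {3, 1, 2}, leaving only 6.
Row 1, column 4: row 1 has {5, 4, 6, 2} and column 4 has {5, 3}, leaving only 1.
Row 1, column 5: row 1 has {5, 4, 1, 6, 2} and column 5 has {5, 6}, leaving only 3.
Row 3, column 3: row 3 has {5, 3, 1} and column 3 has {5, 3, 4, 1, 2}, leaving only 6.
Row 3, column 6: row 3 has {5, 3, 1, 6} and column 6 has {3, 1, 6, 2}, leaving only 4.
Row 3, column 4: row 3 has {5, 3, 4, 1, 6} and column 4 has {5, 3, 1}, leaving only 2.
Row 2, column 4: row 2 has {5, 3, 4} and column 4 has {5, 3, 1, 2}, leaving only 6.
Row 2, column 1: row 2 has {5, 3, 4, 6} and column 1 has {5, 4, 1}, leaving only 2.
Row 2 already has {5, 3, 4, 6, 2} and column 5 already has {5, 3, 6}, so row 2, column 5 must be 1.

1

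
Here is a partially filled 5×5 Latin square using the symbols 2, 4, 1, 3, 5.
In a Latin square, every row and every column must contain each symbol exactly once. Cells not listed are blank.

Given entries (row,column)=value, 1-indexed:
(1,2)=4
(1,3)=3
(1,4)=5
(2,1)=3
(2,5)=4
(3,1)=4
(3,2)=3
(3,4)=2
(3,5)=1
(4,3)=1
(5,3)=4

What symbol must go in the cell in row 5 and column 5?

5

Row 1, column 5: row 1 has {4, 3, 5} and column 5 has {4, 1}, leaving only 2.
Row 1, column 1: row 1 has {2, 4, 3, 5} and column 1 has {4, 3}, leaving only 1.
Row 2, column 4: row 2 has {4, 3} and column 4 has {2, 5}, leaving only 1.
Row 3, column 3: row 3 has {2, 4, 1, 3} and column 3 has {4, 1, 3}, leaving only 5.
Row 2, column 3: row 2 has {4, 1, 3} and column 3 has {4, 1, 3, 5}, leaving only 2.
Row 2, column 2: row 2 has {2, 4, 1, 3} and column 2 has {4, 3}, leaving only 5.
Row 4, column 2: row 4 has {1} and column 2 has {4, 3, 5}, leaving only 2.
Row 4, column 1: row 4 has {2, 1} and column 1 has {4, 1, 3}, leaving only 5.
Row 4, column 5: row 4 has {2, 1, 5} and column 5 has {2, 4, 1}, leaving only 3.
Row 5 already has {4} and column 5 already has {2, 4, 1, 3}, so row 5, column 5 must be 5.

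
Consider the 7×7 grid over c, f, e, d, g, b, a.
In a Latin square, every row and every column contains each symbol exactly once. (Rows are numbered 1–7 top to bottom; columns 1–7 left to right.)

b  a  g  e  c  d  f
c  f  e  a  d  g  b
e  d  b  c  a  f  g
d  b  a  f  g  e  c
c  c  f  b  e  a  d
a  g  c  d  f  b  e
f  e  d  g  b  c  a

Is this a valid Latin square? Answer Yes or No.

Row 5 contains c twice (at columns 1 and 2), so it is not a permutation.

No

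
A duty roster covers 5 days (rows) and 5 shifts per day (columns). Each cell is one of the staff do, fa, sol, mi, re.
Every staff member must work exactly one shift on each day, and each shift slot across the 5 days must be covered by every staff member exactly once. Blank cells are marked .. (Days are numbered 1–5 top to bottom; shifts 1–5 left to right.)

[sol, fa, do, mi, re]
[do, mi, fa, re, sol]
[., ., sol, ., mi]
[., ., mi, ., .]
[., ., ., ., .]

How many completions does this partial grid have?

Day 3, shift 1: eliminating its day and shift leaves {fa, re}.
Day 3, shift 2: eliminating its day and shift leaves {do, re}.
Day 3, shift 4: eliminating its day and shift leaves {do, fa}.
Day 4, shift 1: eliminating its day and shift leaves {fa, re}.
Day 4, shift 2: eliminating its day and shift leaves {do, sol, re}.
Day 4, shift 4: eliminating its day and shift leaves {do, fa, sol}.
Day 4, shift 5: eliminating its day and shift leaves {do, fa}.
Day 5, shift 1: eliminating its day and shift leaves {fa, mi, re}.
Day 5, shift 2: eliminating its day and shift leaves {do, sol, re}.
Day 5, shift 3: eliminating its day and shift leaves {re}.
Day 5, shift 4: eliminating its day and shift leaves {do, fa, sol}.
Day 5, shift 5: eliminating its day and shift leaves {do, fa}.
Enumerating the assignments across these blanks that avoid any day or shift repeat gives 3 completions.

3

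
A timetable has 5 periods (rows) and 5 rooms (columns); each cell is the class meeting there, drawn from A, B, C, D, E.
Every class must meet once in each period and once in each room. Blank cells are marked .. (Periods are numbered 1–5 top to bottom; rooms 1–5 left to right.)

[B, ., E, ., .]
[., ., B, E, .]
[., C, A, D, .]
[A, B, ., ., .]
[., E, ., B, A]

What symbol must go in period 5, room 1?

D

Period 3, room 1: period 3 has {A, C, D} and room 1 has {A, B}, leaving only E.
Period 3, room 5: period 3 has {A, C, D, E} and room 5 has {A}, leaving only B.
Period 4, room 4: period 4 has {A, B} and room 4 has {B, D, E}, leaving only C.
Period 1, room 4: period 1 has {B, E} and room 4 has {B, C, D, E}, leaving only A.
Period 1, room 2: period 1 has {A, B, E} and room 2 has {B, C, E}, leaving only D.
Period 1, room 5: period 1 has {A, B, D, E} and room 5 has {A, B}, leaving only C.
Period 2, room 2: period 2 has {B, E} and room 2 has {B, C, D, E}, leaving only A.
Period 2, room 5: period 2 has {A, B, E} and room 5 has {A, B, C}, leaving only D.
Period 2, room 1: period 2 has {A, B, D, E} and room 1 has {A, B, E}, leaving only C.
Period 5 already has {A, B, E} and room 1 already has {A, B, C, E}, so period 5, room 1 must be D.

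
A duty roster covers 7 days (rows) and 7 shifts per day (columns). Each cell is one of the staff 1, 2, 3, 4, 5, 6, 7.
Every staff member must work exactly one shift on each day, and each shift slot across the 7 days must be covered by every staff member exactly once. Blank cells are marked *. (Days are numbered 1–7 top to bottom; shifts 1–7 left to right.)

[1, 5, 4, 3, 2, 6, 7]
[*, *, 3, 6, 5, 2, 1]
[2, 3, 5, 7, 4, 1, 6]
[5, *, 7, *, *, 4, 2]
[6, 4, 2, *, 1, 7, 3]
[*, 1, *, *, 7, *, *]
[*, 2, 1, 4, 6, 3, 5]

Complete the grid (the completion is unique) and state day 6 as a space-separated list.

3 1 6 2 7 5 4

Day 6, shift 3: day 6 has {1, 7} and shift 3 has {1, 2, 3, 4, 5, 7}, leaving only 6.
Day 6, shift 6: day 6 has {1, 6, 7} and shift 6 has {1, 2, 3, 4, 6, 7}, leaving only 5.
Day 6, shift 4: day 6 has {1, 5, 6, 7} and shift 4 has {3, 4, 6, 7}, leaving only 2.
Day 6, shift 7: day 6 has {1, 2, 5, 6, 7} and shift 7 has {1, 2, 3, 5, 6, 7}, leaving only 4.
Day 6, shift 1: day 6 has {1, 2, 4, 5, 6, 7} and shift 1 has {1, 2, 5, 6}, leaving only 3.
So day 6 reads: 3 1 6 2 7 5 4.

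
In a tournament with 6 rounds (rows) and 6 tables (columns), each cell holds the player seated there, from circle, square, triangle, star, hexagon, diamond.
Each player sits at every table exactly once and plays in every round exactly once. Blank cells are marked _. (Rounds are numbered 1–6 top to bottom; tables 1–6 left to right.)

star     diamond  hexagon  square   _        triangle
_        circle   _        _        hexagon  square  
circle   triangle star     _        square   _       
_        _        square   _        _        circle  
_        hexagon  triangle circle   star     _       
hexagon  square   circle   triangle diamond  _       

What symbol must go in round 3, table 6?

hexagon

Round 1, table 5: round 1 has {square, triangle, star, hexagon, diamond} and table 5 has {square, star, hexagon, diamond}, leaving only circle.
Round 2, table 3: round 2 has {circle, square, hexagon} and table 3 has {circle, square, triangle, star, hexagon}, leaving only diamond.
Round 2, table 1: round 2 has {circle, square, hexagon, diamond} and table 1 has {circle, star, hexagon}, leaving only triangle.
Round 2, table 4: round 2 has {circle, square, triangle, hexagon, diamond} and table 4 has {circle, square, triangle}, leaving only star.
Round 4, table 1: round 4 has {circle, square} and table 1 has {circle, triangle, star, hexagon}, leaving only diamond.
Round 4, table 2: round 4 has {circle, square, diamond} and table 2 has {circle, square, triangle, hexagon, diamond}, leaving only star.
Round 4, table 4: round 4 has {circle, square, star, diamond} and table 4 has {circle, square, triangle, star}, leaving only hexagon.
Round 3, table 4: round 3 has {circle, square, triangle, star} and table 4 has {circle, square, triangle, star, hexagon}, leaving only diamond.
Round 3 already has {circle, square, triangle, star, diamond} and table 6 already has {circle, square, triangle}, so round 3, table 6 must be hexagon.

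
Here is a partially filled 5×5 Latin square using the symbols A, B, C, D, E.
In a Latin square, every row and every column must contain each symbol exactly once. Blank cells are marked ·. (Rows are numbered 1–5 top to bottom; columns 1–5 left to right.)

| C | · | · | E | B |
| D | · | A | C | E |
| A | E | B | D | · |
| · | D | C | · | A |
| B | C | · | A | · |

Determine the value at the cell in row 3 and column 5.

C

Row 3 already has {A, B, D, E} and column 5 already has {A, B, E}, so row 3, column 5 must be C.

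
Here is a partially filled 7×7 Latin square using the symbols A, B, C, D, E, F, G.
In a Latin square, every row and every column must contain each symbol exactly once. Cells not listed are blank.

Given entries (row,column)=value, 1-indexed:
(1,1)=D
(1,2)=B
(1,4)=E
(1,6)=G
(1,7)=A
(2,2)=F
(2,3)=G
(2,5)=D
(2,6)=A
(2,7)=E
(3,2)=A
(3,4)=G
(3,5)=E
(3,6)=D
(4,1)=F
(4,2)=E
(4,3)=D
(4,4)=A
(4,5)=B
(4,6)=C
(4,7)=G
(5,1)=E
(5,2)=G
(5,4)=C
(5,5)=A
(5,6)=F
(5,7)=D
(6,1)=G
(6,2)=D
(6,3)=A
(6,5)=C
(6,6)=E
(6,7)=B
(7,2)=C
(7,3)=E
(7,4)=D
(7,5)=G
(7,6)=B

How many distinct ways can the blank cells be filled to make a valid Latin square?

1

Row 1, column 3: eliminating its row and column leaves {C, F}.
Row 1, column 5: eliminating its row and column leaves {F}.
Row 2, column 1: eliminating its row and column leaves {B, C}.
Row 2, column 4: eliminating its row and column leaves {B}.
Row 3, column 1: eliminating its row and column leaves {B, C}.
Row 3, column 3: eliminating its row and column leaves {B, C, F}.
Row 3, column 7: eliminating its row and column leaves {C, F}.
Row 5, column 3: eliminating its row and column leaves {B}.
Row 6, column 4: eliminating its row and column leaves {F}.
Row 7, column 1: eliminating its row and column leaves {A}.
Row 7, column 7: eliminating its row and column leaves {F}.
Only one assignment across all blanks avoids any row or column repeat, giving 1 completion.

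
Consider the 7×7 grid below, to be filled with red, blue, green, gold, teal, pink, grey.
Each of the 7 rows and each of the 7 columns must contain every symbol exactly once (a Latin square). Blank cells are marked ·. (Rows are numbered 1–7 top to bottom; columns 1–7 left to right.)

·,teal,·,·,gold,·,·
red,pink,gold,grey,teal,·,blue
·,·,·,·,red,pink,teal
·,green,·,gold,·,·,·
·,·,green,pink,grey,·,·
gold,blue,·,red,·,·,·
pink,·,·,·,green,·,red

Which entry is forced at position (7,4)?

teal

Row 2, column 6: row 2 has {red, blue, gold, teal, pink, grey} and column 6 has {pink}, leaving only green.
Row 5, column 7: row 5 has {green, pink, grey} and column 7 has {red, blue, teal}, leaving only gold.
Row 5, column 2: row 5 has {green, gold, pink, grey} and column 2 has {blue, green, teal, pink}, leaving only red.
Row 6, column 5: row 6 has {red, blue, gold} and column 5 has {red, green, gold, teal, grey}, leaving only pink.
Row 4, column 5: row 4 has {green, gold} and column 5 has {red, green, gold, teal, pink, grey}, leaving only blue.
Row 7, column 4 is narrowed to {blue, teal}.
If it were blue, then row 3, column 4 would be left with no valid symbol.
So row 7, column 4 must be teal.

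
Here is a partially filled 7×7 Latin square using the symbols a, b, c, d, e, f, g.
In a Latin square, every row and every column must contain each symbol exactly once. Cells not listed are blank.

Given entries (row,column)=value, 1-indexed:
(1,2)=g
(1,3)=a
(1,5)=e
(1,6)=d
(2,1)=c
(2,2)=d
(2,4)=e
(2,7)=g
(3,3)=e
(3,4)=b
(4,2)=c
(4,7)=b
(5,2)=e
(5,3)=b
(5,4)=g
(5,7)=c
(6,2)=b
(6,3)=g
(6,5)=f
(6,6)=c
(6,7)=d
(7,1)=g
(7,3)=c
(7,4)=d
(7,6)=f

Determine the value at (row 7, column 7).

Row 1, column 7: row 1 has {a, d, e, g} and column 7 has {b, c, d, g}, leaving only f.
Row 1, column 1: row 1 has {a, d, e, f, g} and column 1 has {c, g}, leaving only b.
Row 1, column 4: row 1 has {a, b, d, e, f, g} and column 4 has {b, d, e, g}, leaving only c.
Row 2, column 3: row 2 has {c, d, e, g} and column 3 has {a, b, c, e, g}, leaving only f.
Row 3, column 7: row 3 has {b, e} and column 7 has {b, c, d, f, g}, leaving only a.
Row 7 already has {c, d, f, g} and column 7 already has {a, b, c, d, f, g}, so row 7, column 7 must be e.

e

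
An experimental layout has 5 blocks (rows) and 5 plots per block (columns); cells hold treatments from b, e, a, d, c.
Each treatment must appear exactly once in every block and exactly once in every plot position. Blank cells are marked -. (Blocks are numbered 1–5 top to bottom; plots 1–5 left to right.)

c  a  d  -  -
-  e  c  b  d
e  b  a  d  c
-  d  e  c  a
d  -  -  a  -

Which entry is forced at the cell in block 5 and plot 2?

c

Block 5 already has {a, d} and plot 2 already has {b, e, a, d}, so block 5, plot 2 must be c.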